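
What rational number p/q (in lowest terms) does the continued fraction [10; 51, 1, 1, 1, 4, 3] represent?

Build up convergents one term at a time:
a_0 = 10: 10/1
a_1 = 51: 511/51
a_2 = 1: 521/52
a_3 = 1: 1032/103
a_4 = 1: 1553/155
a_5 = 4: 7244/723
a_6 = 3: 23285/2324

23285/2324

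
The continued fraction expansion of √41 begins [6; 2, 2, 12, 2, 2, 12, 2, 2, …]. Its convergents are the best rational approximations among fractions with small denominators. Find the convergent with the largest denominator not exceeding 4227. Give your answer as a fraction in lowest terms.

25414/3969

List convergents until the denominator exceeds the bound:
a_0 = 6: 6/1  (≤ bound)
a_1 = 2: 13/2  (≤ bound)
a_2 = 2: 32/5  (≤ bound)
a_3 = 12: 397/62  (≤ bound)
a_4 = 2: 826/129  (≤ bound)
a_5 = 2: 2049/320  (≤ bound)
a_6 = 12: 25414/3969  (≤ bound)
a_7 = 2: 52877/8258  (> 4227, stop)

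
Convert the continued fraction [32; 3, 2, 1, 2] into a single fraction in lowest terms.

872/27

Build up convergents one term at a time:
a_0 = 32: 32/1
a_1 = 3: 97/3
a_2 = 2: 226/7
a_3 = 1: 323/10
a_4 = 2: 872/27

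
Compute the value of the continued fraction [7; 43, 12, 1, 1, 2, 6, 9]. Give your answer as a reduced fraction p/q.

Collapse the nested fraction from the inside out:
Start with 9.
6 + 1/(9/1) = 6 + 1/9 = 55/9
2 + 1/(55/9) = 2 + 9/55 = 119/55
1 + 1/(119/55) = 1 + 55/119 = 174/119
1 + 1/(174/119) = 1 + 119/174 = 293/174
12 + 1/(293/174) = 12 + 174/293 = 3690/293
43 + 1/(3690/293) = 43 + 293/3690 = 158963/3690
7 + 1/(158963/3690) = 7 + 3690/158963 = 1116431/158963

1116431/158963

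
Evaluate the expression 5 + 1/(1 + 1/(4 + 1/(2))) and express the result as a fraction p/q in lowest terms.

Collapse the nested fraction from the inside out:
Start with 2.
4 + 1/(2/1) = 4 + 1/2 = 9/2
1 + 1/(9/2) = 1 + 2/9 = 11/9
5 + 1/(11/9) = 5 + 9/11 = 64/11

64/11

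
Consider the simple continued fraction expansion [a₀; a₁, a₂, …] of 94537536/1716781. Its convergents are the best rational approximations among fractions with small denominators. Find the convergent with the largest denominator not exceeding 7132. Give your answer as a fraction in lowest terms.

List convergents until the denominator exceeds the bound:
a_0 = 55: 55/1  (≤ bound)
a_1 = 14: 771/14  (≤ bound)
a_2 = 1: 826/15  (≤ bound)
a_3 = 58: 48679/884  (≤ bound)
a_4 = 4: 195542/3551  (≤ bound)
a_5 = 13: 2590725/47047  (> 7132, stop)

195542/3551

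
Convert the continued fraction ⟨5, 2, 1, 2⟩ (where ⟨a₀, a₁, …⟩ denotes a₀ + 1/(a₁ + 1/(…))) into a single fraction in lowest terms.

43/8

Start with 2.
1 + 1/(2/1) = 1 + 1/2 = 3/2
2 + 1/(3/2) = 2 + 2/3 = 8/3
5 + 1/(8/3) = 5 + 3/8 = 43/8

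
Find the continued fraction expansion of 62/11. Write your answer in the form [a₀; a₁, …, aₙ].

Run the Euclidean algorithm, recording each quotient:
⌊62/11⌋ = 5, remainder 7
⌊11/7⌋ = 1, remainder 4
⌊7/4⌋ = 1, remainder 3
⌊4/3⌋ = 1, remainder 1
⌊3/1⌋ = 3, remainder 0

[5; 1, 1, 1, 3]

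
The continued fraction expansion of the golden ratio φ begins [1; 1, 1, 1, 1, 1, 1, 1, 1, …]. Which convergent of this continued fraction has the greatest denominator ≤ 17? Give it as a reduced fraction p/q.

List convergents until the denominator exceeds the bound:
a_0 = 1: 1/1  (≤ bound)
a_1 = 1: 2/1  (≤ bound)
a_2 = 1: 3/2  (≤ bound)
a_3 = 1: 5/3  (≤ bound)
a_4 = 1: 8/5  (≤ bound)
a_5 = 1: 13/8  (≤ bound)
a_6 = 1: 21/13  (≤ bound)
a_7 = 1: 34/21  (> 17, stop)

21/13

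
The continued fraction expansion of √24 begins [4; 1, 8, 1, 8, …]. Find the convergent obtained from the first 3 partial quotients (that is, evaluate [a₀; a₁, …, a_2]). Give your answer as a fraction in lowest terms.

44/9

a_0 = 4: 4/1
a_1 = 1: 5/1
a_2 = 8: 44/9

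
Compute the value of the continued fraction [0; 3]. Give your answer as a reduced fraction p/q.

1/3

a_0 = 0: 0/1
a_1 = 3: 1/3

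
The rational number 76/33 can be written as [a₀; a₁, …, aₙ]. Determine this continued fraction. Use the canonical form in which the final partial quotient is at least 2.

Run the Euclidean algorithm, recording each quotient:
76 ÷ 33 → quotient 2, remainder 10
33 ÷ 10 → quotient 3, remainder 3
10 ÷ 3 → quotient 3, remainder 1
3 ÷ 1 → quotient 3, remainder 0

[2; 3, 3, 3]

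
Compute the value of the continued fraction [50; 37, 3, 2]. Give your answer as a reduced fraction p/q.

13057/261

a_0 = 50: 50/1
a_1 = 37: 1851/37
a_2 = 3: 5603/112
a_3 = 2: 13057/261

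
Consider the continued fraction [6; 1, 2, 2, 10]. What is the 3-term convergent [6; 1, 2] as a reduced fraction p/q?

a_0 = 6: 6/1
a_1 = 1: 7/1
a_2 = 2: 20/3

20/3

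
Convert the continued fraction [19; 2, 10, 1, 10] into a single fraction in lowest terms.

Work from the innermost term outward:
Start with 10.
1 + 1/(10/1) = 1 + 1/10 = 11/10
10 + 1/(11/10) = 10 + 10/11 = 120/11
2 + 1/(120/11) = 2 + 11/120 = 251/120
19 + 1/(251/120) = 19 + 120/251 = 4889/251

4889/251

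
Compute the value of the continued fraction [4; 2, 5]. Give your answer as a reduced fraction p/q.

49/11

Use the convergent recurrence hₖ = aₖ·hₖ₋₁ + hₖ₋₂ (and likewise for the denominators kₖ):
a_0 = 4: 4/1
a_1 = 2: 9/2
a_2 = 5: 49/11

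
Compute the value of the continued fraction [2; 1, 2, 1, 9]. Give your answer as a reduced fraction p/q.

Starting at the tail and folding back:
Start with 9.
1 + 1/(9/1) = 1 + 1/9 = 10/9
2 + 1/(10/9) = 2 + 9/10 = 29/10
1 + 1/(29/10) = 1 + 10/29 = 39/29
2 + 1/(39/29) = 2 + 29/39 = 107/39

107/39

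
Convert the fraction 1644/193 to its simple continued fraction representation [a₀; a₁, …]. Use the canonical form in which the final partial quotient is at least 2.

[8; 1, 1, 13, 3, 2]

Run the Euclidean algorithm, recording each quotient:
1644 ÷ 193 → quotient 8, remainder 100
193 ÷ 100 → quotient 1, remainder 93
100 ÷ 93 → quotient 1, remainder 7
93 ÷ 7 → quotient 13, remainder 2
7 ÷ 2 → quotient 3, remainder 1
2 ÷ 1 → quotient 2, remainder 0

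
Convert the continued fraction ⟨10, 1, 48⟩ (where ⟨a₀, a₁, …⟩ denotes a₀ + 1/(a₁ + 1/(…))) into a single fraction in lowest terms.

538/49

Start with 48.
1 + 1/(48/1) = 1 + 1/48 = 49/48
10 + 1/(49/48) = 10 + 48/49 = 538/49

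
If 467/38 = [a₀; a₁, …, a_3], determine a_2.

467 ÷ 38 → quotient 12, remainder 11
38 ÷ 11 → quotient 3, remainder 5
11 ÷ 5 → quotient 2, remainder 1

2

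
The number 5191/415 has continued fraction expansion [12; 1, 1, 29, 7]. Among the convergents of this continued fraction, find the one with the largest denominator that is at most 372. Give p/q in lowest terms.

738/59

List convergents until the denominator exceeds the bound:
a_0 = 12: 12/1  (≤ bound)
a_1 = 1: 13/1  (≤ bound)
a_2 = 1: 25/2  (≤ bound)
a_3 = 29: 738/59  (≤ bound)
a_4 = 7: 5191/415  (> 372, stop)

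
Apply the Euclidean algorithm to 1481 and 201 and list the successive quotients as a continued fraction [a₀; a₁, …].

1481 ÷ 201 → quotient 7, remainder 74
201 ÷ 74 → quotient 2, remainder 53
74 ÷ 53 → quotient 1, remainder 21
53 ÷ 21 → quotient 2, remainder 11
21 ÷ 11 → quotient 1, remainder 10
11 ÷ 10 → quotient 1, remainder 1
10 ÷ 1 → quotient 10, remainder 0

[7; 2, 1, 2, 1, 1, 10]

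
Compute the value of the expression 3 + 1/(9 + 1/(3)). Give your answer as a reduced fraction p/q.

Starting at the tail and folding back:
Start with 3.
9 + 1/(3/1) = 9 + 1/3 = 28/3
3 + 1/(28/3) = 3 + 3/28 = 87/28

87/28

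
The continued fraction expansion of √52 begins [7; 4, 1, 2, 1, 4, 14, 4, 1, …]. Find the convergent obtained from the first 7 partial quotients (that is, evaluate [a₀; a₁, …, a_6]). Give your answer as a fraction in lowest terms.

Start with 14.
4 + 1/(14/1) = 4 + 1/14 = 57/14
1 + 1/(57/14) = 1 + 14/57 = 71/57
2 + 1/(71/57) = 2 + 57/71 = 199/71
1 + 1/(199/71) = 1 + 71/199 = 270/199
4 + 1/(270/199) = 4 + 199/270 = 1279/270
7 + 1/(1279/270) = 7 + 270/1279 = 9223/1279

9223/1279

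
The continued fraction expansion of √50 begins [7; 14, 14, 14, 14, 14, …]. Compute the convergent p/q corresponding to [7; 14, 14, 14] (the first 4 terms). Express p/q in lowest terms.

19601/2772

a_0 = 7: 7/1
a_1 = 14: 99/14
a_2 = 14: 1393/197
a_3 = 14: 19601/2772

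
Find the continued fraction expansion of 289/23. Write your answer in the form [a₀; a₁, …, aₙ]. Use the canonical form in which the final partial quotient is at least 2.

Repeatedly divide and take the remainder:
289 = 12·23 + 13, so a_0 = 12
23 = 1·13 + 10, so a_1 = 1
13 = 1·10 + 3, so a_2 = 1
10 = 3·3 + 1, so a_3 = 3
3 = 3·1 + 0, so a_4 = 3

[12; 1, 1, 3, 3]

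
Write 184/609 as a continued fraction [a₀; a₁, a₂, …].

[0; 3, 3, 4, 2, 1, 1, 2]

184 ÷ 609 → quotient 0, remainder 184
609 ÷ 184 → quotient 3, remainder 57
184 ÷ 57 → quotient 3, remainder 13
57 ÷ 13 → quotient 4, remainder 5
13 ÷ 5 → quotient 2, remainder 3
5 ÷ 3 → quotient 1, remainder 2
3 ÷ 2 → quotient 1, remainder 1
2 ÷ 1 → quotient 2, remainder 0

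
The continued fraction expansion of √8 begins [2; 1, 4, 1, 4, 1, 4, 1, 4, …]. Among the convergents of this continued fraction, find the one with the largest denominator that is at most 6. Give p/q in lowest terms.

List convergents until the denominator exceeds the bound:
a_0 = 2: 2/1  (≤ bound)
a_1 = 1: 3/1  (≤ bound)
a_2 = 4: 14/5  (≤ bound)
a_3 = 1: 17/6  (≤ bound)
a_4 = 4: 82/29  (> 6, stop)

17/6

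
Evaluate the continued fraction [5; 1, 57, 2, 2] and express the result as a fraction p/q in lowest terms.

1747/292

Starting at the tail and folding back:
Start with 2.
2 + 1/(2/1) = 2 + 1/2 = 5/2
57 + 1/(5/2) = 57 + 2/5 = 287/5
1 + 1/(287/5) = 1 + 5/287 = 292/287
5 + 1/(292/287) = 5 + 287/292 = 1747/292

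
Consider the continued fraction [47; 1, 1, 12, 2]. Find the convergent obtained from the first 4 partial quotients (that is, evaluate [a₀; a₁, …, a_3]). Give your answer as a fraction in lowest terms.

1188/25

a_0 = 47: 47/1
a_1 = 1: 48/1
a_2 = 1: 95/2
a_3 = 12: 1188/25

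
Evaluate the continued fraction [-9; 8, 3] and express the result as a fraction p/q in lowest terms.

-222/25

Work from the innermost term outward:
Start with 3.
8 + 1/(3/1) = 8 + 1/3 = 25/3
-9 + 1/(25/3) = -9 + 3/25 = -222/25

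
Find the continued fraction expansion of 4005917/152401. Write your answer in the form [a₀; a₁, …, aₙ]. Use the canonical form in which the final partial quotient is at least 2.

[26; 3, 1, 1, 59, 13, 28]

Apply division with remainder until the remainder is 0:
4005917 ÷ 152401 → quotient 26, remainder 43491
152401 ÷ 43491 → quotient 3, remainder 21928
43491 ÷ 21928 → quotient 1, remainder 21563
21928 ÷ 21563 → quotient 1, remainder 365
21563 ÷ 365 → quotient 59, remainder 28
365 ÷ 28 → quotient 13, remainder 1
28 ÷ 1 → quotient 28, remainder 0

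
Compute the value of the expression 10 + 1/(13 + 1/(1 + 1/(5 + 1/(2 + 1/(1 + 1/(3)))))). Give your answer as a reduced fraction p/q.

Start with 3.
1 + 1/(3/1) = 1 + 1/3 = 4/3
2 + 1/(4/3) = 2 + 3/4 = 11/4
5 + 1/(11/4) = 5 + 4/11 = 59/11
1 + 1/(59/11) = 1 + 11/59 = 70/59
13 + 1/(70/59) = 13 + 59/70 = 969/70
10 + 1/(969/70) = 10 + 70/969 = 9760/969

9760/969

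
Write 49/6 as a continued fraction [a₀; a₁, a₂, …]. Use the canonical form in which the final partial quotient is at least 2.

[8; 6]

Apply division with remainder until the remainder is 0:
49 = 8·6 + 1, so a_0 = 8
6 = 6·1 + 0, so a_1 = 6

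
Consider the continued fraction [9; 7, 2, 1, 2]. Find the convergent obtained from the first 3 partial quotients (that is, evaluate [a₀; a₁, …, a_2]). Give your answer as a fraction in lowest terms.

a_0 = 9: 9/1
a_1 = 7: 64/7
a_2 = 2: 137/15

137/15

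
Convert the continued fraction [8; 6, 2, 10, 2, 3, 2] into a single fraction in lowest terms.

a_0 = 8: 8/1
a_1 = 6: 49/6
a_2 = 2: 106/13
a_3 = 10: 1109/136
a_4 = 2: 2324/285
a_5 = 3: 8081/991
a_6 = 2: 18486/2267

18486/2267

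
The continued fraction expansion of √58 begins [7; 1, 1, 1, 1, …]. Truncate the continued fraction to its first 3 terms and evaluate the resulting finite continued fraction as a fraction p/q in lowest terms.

15/2

Collapse the nested fraction from the inside out:
Start with 1.
1 + 1/(1/1) = 1 + 1/1 = 2/1
7 + 1/(2/1) = 7 + 1/2 = 15/2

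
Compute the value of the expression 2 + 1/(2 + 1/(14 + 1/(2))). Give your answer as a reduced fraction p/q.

Start with 2.
14 + 1/(2/1) = 14 + 1/2 = 29/2
2 + 1/(29/2) = 2 + 2/29 = 60/29
2 + 1/(60/29) = 2 + 29/60 = 149/60

149/60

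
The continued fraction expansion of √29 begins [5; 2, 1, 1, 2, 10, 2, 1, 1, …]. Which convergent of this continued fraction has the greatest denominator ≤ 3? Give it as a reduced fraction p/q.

List convergents until the denominator exceeds the bound:
a_0 = 5: 5/1  (≤ bound)
a_1 = 2: 11/2  (≤ bound)
a_2 = 1: 16/3  (≤ bound)
a_3 = 1: 27/5  (> 3, stop)

16/3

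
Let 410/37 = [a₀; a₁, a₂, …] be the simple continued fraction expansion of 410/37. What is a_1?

12

410 ÷ 37 → quotient 11, remainder 3
37 ÷ 3 → quotient 12, remainder 1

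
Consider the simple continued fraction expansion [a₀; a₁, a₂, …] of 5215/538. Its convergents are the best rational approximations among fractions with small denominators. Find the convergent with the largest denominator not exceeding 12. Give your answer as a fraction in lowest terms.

List convergents until the denominator exceeds the bound:
a_0 = 9: 9/1  (≤ bound)
a_1 = 1: 10/1  (≤ bound)
a_2 = 2: 29/3  (≤ bound)
a_3 = 3: 97/10  (≤ bound)
a_4 = 1: 126/13  (> 12, stop)

97/10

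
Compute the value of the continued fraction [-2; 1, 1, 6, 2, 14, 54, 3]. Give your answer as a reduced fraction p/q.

Compute successive convergents:
a_0 = -2: -2/1
a_1 = 1: -1/1
a_2 = 1: -3/2
a_3 = 6: -19/13
a_4 = 2: -41/28
a_5 = 14: -593/405
a_6 = 54: -32063/21898
a_7 = 3: -96782/66099

-96782/66099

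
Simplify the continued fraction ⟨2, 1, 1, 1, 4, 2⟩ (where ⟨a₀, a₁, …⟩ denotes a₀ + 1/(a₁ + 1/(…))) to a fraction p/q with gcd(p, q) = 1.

Work from the innermost term outward:
Start with 2.
4 + 1/(2/1) = 4 + 1/2 = 9/2
1 + 1/(9/2) = 1 + 2/9 = 11/9
1 + 1/(11/9) = 1 + 9/11 = 20/11
1 + 1/(20/11) = 1 + 11/20 = 31/20
2 + 1/(31/20) = 2 + 20/31 = 82/31

82/31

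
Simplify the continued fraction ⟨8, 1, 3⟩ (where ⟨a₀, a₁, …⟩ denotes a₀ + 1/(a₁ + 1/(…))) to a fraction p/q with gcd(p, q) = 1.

35/4

Compute successive convergents:
a_0 = 8: 8/1
a_1 = 1: 9/1
a_2 = 3: 35/4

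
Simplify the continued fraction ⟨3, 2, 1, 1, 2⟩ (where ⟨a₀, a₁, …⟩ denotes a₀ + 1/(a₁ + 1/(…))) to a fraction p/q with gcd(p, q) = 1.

44/13

Start with 2.
1 + 1/(2/1) = 1 + 1/2 = 3/2
1 + 1/(3/2) = 1 + 2/3 = 5/3
2 + 1/(5/3) = 2 + 3/5 = 13/5
3 + 1/(13/5) = 3 + 5/13 = 44/13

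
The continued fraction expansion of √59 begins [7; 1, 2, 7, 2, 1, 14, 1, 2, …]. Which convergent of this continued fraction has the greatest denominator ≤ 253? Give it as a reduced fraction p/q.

List convergents until the denominator exceeds the bound:
a_0 = 7: 7/1  (≤ bound)
a_1 = 1: 8/1  (≤ bound)
a_2 = 2: 23/3  (≤ bound)
a_3 = 7: 169/22  (≤ bound)
a_4 = 2: 361/47  (≤ bound)
a_5 = 1: 530/69  (≤ bound)
a_6 = 14: 7781/1013  (> 253, stop)

530/69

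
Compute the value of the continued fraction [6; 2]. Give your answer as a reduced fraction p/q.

13/2

a_0 = 6: 6/1
a_1 = 2: 13/2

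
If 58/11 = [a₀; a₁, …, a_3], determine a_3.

58 ÷ 11 → quotient 5, remainder 3
11 ÷ 3 → quotient 3, remainder 2
3 ÷ 2 → quotient 1, remainder 1
2 ÷ 1 → quotient 2, remainder 0

2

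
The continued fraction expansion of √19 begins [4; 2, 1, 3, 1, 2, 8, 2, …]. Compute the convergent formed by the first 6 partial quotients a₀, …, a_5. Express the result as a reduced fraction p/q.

Start with 2.
1 + 1/(2/1) = 1 + 1/2 = 3/2
3 + 1/(3/2) = 3 + 2/3 = 11/3
1 + 1/(11/3) = 1 + 3/11 = 14/11
2 + 1/(14/11) = 2 + 11/14 = 39/14
4 + 1/(39/14) = 4 + 14/39 = 170/39

170/39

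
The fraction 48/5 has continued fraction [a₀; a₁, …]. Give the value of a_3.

48 ÷ 5 → quotient 9, remainder 3
5 ÷ 3 → quotient 1, remainder 2
3 ÷ 2 → quotient 1, remainder 1
2 ÷ 1 → quotient 2, remainder 0

2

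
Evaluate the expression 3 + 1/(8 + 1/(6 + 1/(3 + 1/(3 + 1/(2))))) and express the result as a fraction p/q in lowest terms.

Start with 2.
3 + 1/(2/1) = 3 + 1/2 = 7/2
3 + 1/(7/2) = 3 + 2/7 = 23/7
6 + 1/(23/7) = 6 + 7/23 = 145/23
8 + 1/(145/23) = 8 + 23/145 = 1183/145
3 + 1/(1183/145) = 3 + 145/1183 = 3694/1183

3694/1183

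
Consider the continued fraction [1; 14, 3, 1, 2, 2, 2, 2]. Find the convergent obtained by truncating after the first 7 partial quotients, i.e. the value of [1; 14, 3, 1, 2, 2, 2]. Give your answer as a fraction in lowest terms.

Use the convergent recurrence hₖ = aₖ·hₖ₋₁ + hₖ₋₂ (and likewise for the denominators kₖ):
a_0 = 1: 1/1
a_1 = 14: 15/14
a_2 = 3: 46/43
a_3 = 1: 61/57
a_4 = 2: 168/157
a_5 = 2: 397/371
a_6 = 2: 962/899

962/899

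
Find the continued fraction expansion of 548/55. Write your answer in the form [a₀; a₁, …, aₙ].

[9; 1, 26, 2]

Apply division with remainder until the remainder is 0:
⌊548/55⌋ = 9, remainder 53
⌊55/53⌋ = 1, remainder 2
⌊53/2⌋ = 26, remainder 1
⌊2/1⌋ = 2, remainder 0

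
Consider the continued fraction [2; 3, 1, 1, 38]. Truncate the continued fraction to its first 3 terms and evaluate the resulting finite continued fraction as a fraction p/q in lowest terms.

Use the convergent recurrence hₖ = aₖ·hₖ₋₁ + hₖ₋₂ (and likewise for the denominators kₖ):
a_0 = 2: 2/1
a_1 = 3: 7/3
a_2 = 1: 9/4

9/4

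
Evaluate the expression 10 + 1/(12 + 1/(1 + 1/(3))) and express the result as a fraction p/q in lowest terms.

514/51

Compute successive convergents:
a_0 = 10: 10/1
a_1 = 12: 121/12
a_2 = 1: 131/13
a_3 = 3: 514/51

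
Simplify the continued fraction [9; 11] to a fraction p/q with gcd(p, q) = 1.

100/11

Use the convergent recurrence hₖ = aₖ·hₖ₋₁ + hₖ₋₂ (and likewise for the denominators kₖ):
a_0 = 9: 9/1
a_1 = 11: 100/11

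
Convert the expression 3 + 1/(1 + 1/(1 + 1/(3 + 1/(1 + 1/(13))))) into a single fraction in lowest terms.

441/124

Start with 13.
1 + 1/(13/1) = 1 + 1/13 = 14/13
3 + 1/(14/13) = 3 + 13/14 = 55/14
1 + 1/(55/14) = 1 + 14/55 = 69/55
1 + 1/(69/55) = 1 + 55/69 = 124/69
3 + 1/(124/69) = 3 + 69/124 = 441/124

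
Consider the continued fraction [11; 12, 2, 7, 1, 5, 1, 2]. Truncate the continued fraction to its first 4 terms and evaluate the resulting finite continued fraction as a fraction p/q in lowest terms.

2072/187

a_0 = 11: 11/1
a_1 = 12: 133/12
a_2 = 2: 277/25
a_3 = 7: 2072/187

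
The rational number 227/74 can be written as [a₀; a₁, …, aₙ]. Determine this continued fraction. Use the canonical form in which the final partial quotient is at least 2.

[3; 14, 1, 4]

⌊227/74⌋ = 3, remainder 5
⌊74/5⌋ = 14, remainder 4
⌊5/4⌋ = 1, remainder 1
⌊4/1⌋ = 4, remainder 0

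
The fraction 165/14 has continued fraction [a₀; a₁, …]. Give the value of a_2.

Repeatedly divide and take the remainder:
165 ÷ 14 → quotient 11, remainder 11
14 ÷ 11 → quotient 1, remainder 3
11 ÷ 3 → quotient 3, remainder 2

3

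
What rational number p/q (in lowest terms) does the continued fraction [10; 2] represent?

a_0 = 10: 10/1
a_1 = 2: 21/2

21/2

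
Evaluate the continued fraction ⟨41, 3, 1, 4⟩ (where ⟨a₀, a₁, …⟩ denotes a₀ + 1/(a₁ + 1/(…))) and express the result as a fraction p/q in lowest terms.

Start with 4.
1 + 1/(4/1) = 1 + 1/4 = 5/4
3 + 1/(5/4) = 3 + 4/5 = 19/5
41 + 1/(19/5) = 41 + 5/19 = 784/19

784/19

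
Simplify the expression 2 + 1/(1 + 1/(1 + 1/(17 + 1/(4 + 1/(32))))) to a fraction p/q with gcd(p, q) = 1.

Build up convergents one term at a time:
a_0 = 2: 2/1
a_1 = 1: 3/1
a_2 = 1: 5/2
a_3 = 17: 88/35
a_4 = 4: 357/142
a_5 = 32: 11512/4579

11512/4579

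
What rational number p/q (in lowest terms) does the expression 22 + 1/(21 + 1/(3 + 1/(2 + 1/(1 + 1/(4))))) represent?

22069/1001

Compute successive convergents:
a_0 = 22: 22/1
a_1 = 21: 463/21
a_2 = 3: 1411/64
a_3 = 2: 3285/149
a_4 = 1: 4696/213
a_5 = 4: 22069/1001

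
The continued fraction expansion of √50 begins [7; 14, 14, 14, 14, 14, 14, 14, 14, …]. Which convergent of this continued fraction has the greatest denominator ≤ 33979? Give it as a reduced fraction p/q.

List convergents until the denominator exceeds the bound:
a_0 = 7: 7/1  (≤ bound)
a_1 = 14: 99/14  (≤ bound)
a_2 = 14: 1393/197  (≤ bound)
a_3 = 14: 19601/2772  (≤ bound)
a_4 = 14: 275807/39005  (> 33979, stop)

19601/2772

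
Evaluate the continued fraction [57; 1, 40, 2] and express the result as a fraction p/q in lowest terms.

4812/83

Start with 2.
40 + 1/(2/1) = 40 + 1/2 = 81/2
1 + 1/(81/2) = 1 + 2/81 = 83/81
57 + 1/(83/81) = 57 + 81/83 = 4812/83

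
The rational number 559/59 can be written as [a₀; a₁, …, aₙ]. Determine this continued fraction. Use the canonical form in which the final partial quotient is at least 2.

[9; 2, 9, 3]

⌊559/59⌋ = 9, remainder 28
⌊59/28⌋ = 2, remainder 3
⌊28/3⌋ = 9, remainder 1
⌊3/1⌋ = 3, remainder 0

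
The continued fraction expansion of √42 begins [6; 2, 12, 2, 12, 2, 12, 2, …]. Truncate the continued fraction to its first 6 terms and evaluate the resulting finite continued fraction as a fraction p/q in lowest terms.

8749/1350

Work from the innermost term outward:
Start with 2.
12 + 1/(2/1) = 12 + 1/2 = 25/2
2 + 1/(25/2) = 2 + 2/25 = 52/25
12 + 1/(52/25) = 12 + 25/52 = 649/52
2 + 1/(649/52) = 2 + 52/649 = 1350/649
6 + 1/(1350/649) = 6 + 649/1350 = 8749/1350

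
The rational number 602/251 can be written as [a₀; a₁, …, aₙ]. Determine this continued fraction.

[2; 2, 1, 1, 24, 2]

602 = 2·251 + 100, so a_0 = 2
251 = 2·100 + 51, so a_1 = 2
100 = 1·51 + 49, so a_2 = 1
51 = 1·49 + 2, so a_3 = 1
49 = 24·2 + 1, so a_4 = 24
2 = 2·1 + 0, so a_5 = 2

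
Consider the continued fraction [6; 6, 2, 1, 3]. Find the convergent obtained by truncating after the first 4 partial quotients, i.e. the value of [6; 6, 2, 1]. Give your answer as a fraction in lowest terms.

117/19

Collapse the nested fraction from the inside out:
Start with 1.
2 + 1/(1/1) = 2 + 1/1 = 3/1
6 + 1/(3/1) = 6 + 1/3 = 19/3
6 + 1/(19/3) = 6 + 3/19 = 117/19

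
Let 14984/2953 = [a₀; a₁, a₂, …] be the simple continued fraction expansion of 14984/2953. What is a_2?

2

14984 = 5·2953 + 219, so a_0 = 5
2953 = 13·219 + 106, so a_1 = 13
219 = 2·106 + 7, so a_2 = 2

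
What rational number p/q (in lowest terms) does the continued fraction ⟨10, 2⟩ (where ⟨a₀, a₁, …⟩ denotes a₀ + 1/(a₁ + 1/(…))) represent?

21/2

Start with 2.
10 + 1/(2/1) = 10 + 1/2 = 21/2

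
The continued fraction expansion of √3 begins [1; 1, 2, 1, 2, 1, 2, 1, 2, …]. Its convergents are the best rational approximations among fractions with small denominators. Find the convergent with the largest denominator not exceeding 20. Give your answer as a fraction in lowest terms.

26/15

List convergents until the denominator exceeds the bound:
a_0 = 1: 1/1  (≤ bound)
a_1 = 1: 2/1  (≤ bound)
a_2 = 2: 5/3  (≤ bound)
a_3 = 1: 7/4  (≤ bound)
a_4 = 2: 19/11  (≤ bound)
a_5 = 1: 26/15  (≤ bound)
a_6 = 2: 71/41  (> 20, stop)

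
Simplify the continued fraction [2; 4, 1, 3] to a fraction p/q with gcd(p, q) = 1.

42/19

Start with 3.
1 + 1/(3/1) = 1 + 1/3 = 4/3
4 + 1/(4/3) = 4 + 3/4 = 19/4
2 + 1/(19/4) = 2 + 4/19 = 42/19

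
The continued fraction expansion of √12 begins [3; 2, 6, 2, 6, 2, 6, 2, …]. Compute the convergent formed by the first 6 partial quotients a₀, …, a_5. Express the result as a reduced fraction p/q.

Starting at the tail and folding back:
Start with 2.
6 + 1/(2/1) = 6 + 1/2 = 13/2
2 + 1/(13/2) = 2 + 2/13 = 28/13
6 + 1/(28/13) = 6 + 13/28 = 181/28
2 + 1/(181/28) = 2 + 28/181 = 390/181
3 + 1/(390/181) = 3 + 181/390 = 1351/390

1351/390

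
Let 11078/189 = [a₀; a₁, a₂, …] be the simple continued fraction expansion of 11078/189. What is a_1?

Run the Euclidean algorithm, recording each quotient:
11078 = 58·189 + 116, so a_0 = 58
189 = 1·116 + 73, so a_1 = 1

1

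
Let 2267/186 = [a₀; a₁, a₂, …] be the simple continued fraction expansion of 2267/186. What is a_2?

3

2267 ÷ 186 → quotient 12, remainder 35
186 ÷ 35 → quotient 5, remainder 11
35 ÷ 11 → quotient 3, remainder 2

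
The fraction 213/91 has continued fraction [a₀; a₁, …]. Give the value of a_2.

1

213 = 2·91 + 31, so a_0 = 2
91 = 2·31 + 29, so a_1 = 2
31 = 1·29 + 2, so a_2 = 1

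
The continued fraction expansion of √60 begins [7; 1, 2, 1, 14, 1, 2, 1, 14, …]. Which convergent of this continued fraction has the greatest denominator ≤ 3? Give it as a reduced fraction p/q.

23/3

a_0 = 7: 7/1  (≤ bound)
a_1 = 1: 8/1  (≤ bound)
a_2 = 2: 23/3  (≤ bound)
a_3 = 1: 31/4  (> 3, stop)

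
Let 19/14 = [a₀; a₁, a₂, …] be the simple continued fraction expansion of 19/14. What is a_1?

2

⌊19/14⌋ = 1, remainder 5
⌊14/5⌋ = 2, remainder 4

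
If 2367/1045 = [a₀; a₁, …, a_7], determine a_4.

2

Apply division with remainder until the remainder is 0:
⌊2367/1045⌋ = 2, remainder 277
⌊1045/277⌋ = 3, remainder 214
⌊277/214⌋ = 1, remainder 63
⌊214/63⌋ = 3, remainder 25
⌊63/25⌋ = 2, remainder 13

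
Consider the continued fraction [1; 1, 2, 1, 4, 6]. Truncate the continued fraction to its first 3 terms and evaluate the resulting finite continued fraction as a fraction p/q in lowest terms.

5/3

a_0 = 1: 1/1
a_1 = 1: 2/1
a_2 = 2: 5/3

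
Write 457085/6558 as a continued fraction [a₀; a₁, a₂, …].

[69; 1, 2, 3, 8, 3, 25]

457085 = 69·6558 + 4583, so a_0 = 69
6558 = 1·4583 + 1975, so a_1 = 1
4583 = 2·1975 + 633, so a_2 = 2
1975 = 3·633 + 76, so a_3 = 3
633 = 8·76 + 25, so a_4 = 8
76 = 3·25 + 1, so a_5 = 3
25 = 25·1 + 0, so a_6 = 25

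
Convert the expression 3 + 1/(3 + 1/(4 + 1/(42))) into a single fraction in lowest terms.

a_0 = 3: 3/1
a_1 = 3: 10/3
a_2 = 4: 43/13
a_3 = 42: 1816/549

1816/549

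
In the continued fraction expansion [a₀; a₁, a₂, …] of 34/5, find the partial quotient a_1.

Apply division with remainder until the remainder is 0:
34 = 6·5 + 4, so a_0 = 6
5 = 1·4 + 1, so a_1 = 1

1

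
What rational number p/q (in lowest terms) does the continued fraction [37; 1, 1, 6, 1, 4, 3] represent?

8783/234

a_0 = 37: 37/1
a_1 = 1: 38/1
a_2 = 1: 75/2
a_3 = 6: 488/13
a_4 = 1: 563/15
a_5 = 4: 2740/73
a_6 = 3: 8783/234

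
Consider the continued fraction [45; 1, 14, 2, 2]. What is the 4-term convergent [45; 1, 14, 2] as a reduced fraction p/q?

Start with 2.
14 + 1/(2/1) = 14 + 1/2 = 29/2
1 + 1/(29/2) = 1 + 2/29 = 31/29
45 + 1/(31/29) = 45 + 29/31 = 1424/31

1424/31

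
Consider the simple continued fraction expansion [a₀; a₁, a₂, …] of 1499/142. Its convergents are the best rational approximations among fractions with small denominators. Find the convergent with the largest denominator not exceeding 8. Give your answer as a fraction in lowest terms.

List convergents until the denominator exceeds the bound:
a_0 = 10: 10/1  (≤ bound)
a_1 = 1: 11/1  (≤ bound)
a_2 = 1: 21/2  (≤ bound)
a_3 = 3: 74/7  (≤ bound)
a_4 = 1: 95/9  (> 8, stop)

74/7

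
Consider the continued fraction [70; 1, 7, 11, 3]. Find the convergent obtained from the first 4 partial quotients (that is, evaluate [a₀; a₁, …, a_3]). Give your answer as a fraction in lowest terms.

6308/89

Start with 11.
7 + 1/(11/1) = 7 + 1/11 = 78/11
1 + 1/(78/11) = 1 + 11/78 = 89/78
70 + 1/(89/78) = 70 + 78/89 = 6308/89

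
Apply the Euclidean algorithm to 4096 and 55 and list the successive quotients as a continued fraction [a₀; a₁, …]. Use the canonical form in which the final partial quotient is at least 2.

[74; 2, 8, 1, 2]

Repeatedly divide and take the remainder:
4096 = 74·55 + 26, so a_0 = 74
55 = 2·26 + 3, so a_1 = 2
26 = 8·3 + 2, so a_2 = 8
3 = 1·2 + 1, so a_3 = 1
2 = 2·1 + 0, so a_4 = 2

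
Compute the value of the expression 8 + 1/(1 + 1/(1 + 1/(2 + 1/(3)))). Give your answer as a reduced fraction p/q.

Start with 3.
2 + 1/(3/1) = 2 + 1/3 = 7/3
1 + 1/(7/3) = 1 + 3/7 = 10/7
1 + 1/(10/7) = 1 + 7/10 = 17/10
8 + 1/(17/10) = 8 + 10/17 = 146/17

146/17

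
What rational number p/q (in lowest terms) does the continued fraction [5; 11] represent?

56/11

Collapse the nested fraction from the inside out:
Start with 11.
5 + 1/(11/1) = 5 + 1/11 = 56/11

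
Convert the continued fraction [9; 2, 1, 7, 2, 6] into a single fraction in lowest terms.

2963/317

Build up convergents one term at a time:
a_0 = 9: 9/1
a_1 = 2: 19/2
a_2 = 1: 28/3
a_3 = 7: 215/23
a_4 = 2: 458/49
a_5 = 6: 2963/317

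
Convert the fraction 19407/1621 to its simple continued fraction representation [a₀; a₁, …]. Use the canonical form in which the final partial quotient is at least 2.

[11; 1, 35, 45]

Apply division with remainder until the remainder is 0:
⌊19407/1621⌋ = 11, remainder 1576
⌊1621/1576⌋ = 1, remainder 45
⌊1576/45⌋ = 35, remainder 1
⌊45/1⌋ = 45, remainder 0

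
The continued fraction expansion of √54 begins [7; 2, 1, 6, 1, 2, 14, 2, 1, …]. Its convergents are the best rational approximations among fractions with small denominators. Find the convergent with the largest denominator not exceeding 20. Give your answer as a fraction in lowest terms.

147/20

List convergents until the denominator exceeds the bound:
a_0 = 7: 7/1  (≤ bound)
a_1 = 2: 15/2  (≤ bound)
a_2 = 1: 22/3  (≤ bound)
a_3 = 6: 147/20  (≤ bound)
a_4 = 1: 169/23  (> 20, stop)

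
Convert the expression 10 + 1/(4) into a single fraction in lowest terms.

a_0 = 10: 10/1
a_1 = 4: 41/4

41/4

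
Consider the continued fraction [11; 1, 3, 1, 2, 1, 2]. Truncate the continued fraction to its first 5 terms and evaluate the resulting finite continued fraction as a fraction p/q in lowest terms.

165/14

Start with 2.
1 + 1/(2/1) = 1 + 1/2 = 3/2
3 + 1/(3/2) = 3 + 2/3 = 11/3
1 + 1/(11/3) = 1 + 3/11 = 14/11
11 + 1/(14/11) = 11 + 11/14 = 165/14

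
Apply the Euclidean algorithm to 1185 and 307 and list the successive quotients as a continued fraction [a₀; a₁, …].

Run the Euclidean algorithm, recording each quotient:
⌊1185/307⌋ = 3, remainder 264
⌊307/264⌋ = 1, remainder 43
⌊264/43⌋ = 6, remainder 6
⌊43/6⌋ = 7, remainder 1
⌊6/1⌋ = 6, remainder 0

[3; 1, 6, 7, 6]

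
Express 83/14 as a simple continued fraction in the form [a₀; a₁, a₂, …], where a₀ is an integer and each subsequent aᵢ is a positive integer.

[5; 1, 13]

Repeatedly divide and take the remainder:
⌊83/14⌋ = 5, remainder 13
⌊14/13⌋ = 1, remainder 1
⌊13/1⌋ = 13, remainder 0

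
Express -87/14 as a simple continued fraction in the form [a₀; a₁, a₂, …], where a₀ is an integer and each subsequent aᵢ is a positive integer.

[-7; 1, 3, 1, 2]

Apply division with remainder until the remainder is 0:
-87 = -7·14 + 11, so a_0 = -7
14 = 1·11 + 3, so a_1 = 1
11 = 3·3 + 2, so a_2 = 3
3 = 1·2 + 1, so a_3 = 1
2 = 2·1 + 0, so a_4 = 2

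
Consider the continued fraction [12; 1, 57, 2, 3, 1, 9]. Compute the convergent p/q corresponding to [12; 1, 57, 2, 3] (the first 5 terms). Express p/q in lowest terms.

a_0 = 12: 12/1
a_1 = 1: 13/1
a_2 = 57: 753/58
a_3 = 2: 1519/117
a_4 = 3: 5310/409

5310/409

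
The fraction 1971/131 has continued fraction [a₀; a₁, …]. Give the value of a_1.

21

1971 = 15·131 + 6, so a_0 = 15
131 = 21·6 + 5, so a_1 = 21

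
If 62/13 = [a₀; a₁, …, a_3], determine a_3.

3

⌊62/13⌋ = 4, remainder 10
⌊13/10⌋ = 1, remainder 3
⌊10/3⌋ = 3, remainder 1
⌊3/1⌋ = 3, remainder 0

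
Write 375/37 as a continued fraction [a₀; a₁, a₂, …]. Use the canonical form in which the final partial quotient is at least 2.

⌊375/37⌋ = 10, remainder 5
⌊37/5⌋ = 7, remainder 2
⌊5/2⌋ = 2, remainder 1
⌊2/1⌋ = 2, remainder 0

[10; 7, 2, 2]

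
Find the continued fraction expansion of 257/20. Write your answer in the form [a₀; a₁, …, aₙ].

[12; 1, 5, 1, 2]

257 = 12·20 + 17, so a_0 = 12
20 = 1·17 + 3, so a_1 = 1
17 = 5·3 + 2, so a_2 = 5
3 = 1·2 + 1, so a_3 = 1
2 = 2·1 + 0, so a_4 = 2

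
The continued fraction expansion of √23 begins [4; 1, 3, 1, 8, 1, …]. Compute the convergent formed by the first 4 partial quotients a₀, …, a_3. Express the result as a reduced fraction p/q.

Build up convergents one term at a time:
a_0 = 4: 4/1
a_1 = 1: 5/1
a_2 = 3: 19/4
a_3 = 1: 24/5

24/5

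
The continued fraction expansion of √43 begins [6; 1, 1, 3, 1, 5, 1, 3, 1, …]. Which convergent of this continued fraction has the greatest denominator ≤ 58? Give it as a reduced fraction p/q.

a_0 = 6: 6/1  (≤ bound)
a_1 = 1: 7/1  (≤ bound)
a_2 = 1: 13/2  (≤ bound)
a_3 = 3: 46/7  (≤ bound)
a_4 = 1: 59/9  (≤ bound)
a_5 = 5: 341/52  (≤ bound)
a_6 = 1: 400/61  (> 58, stop)

341/52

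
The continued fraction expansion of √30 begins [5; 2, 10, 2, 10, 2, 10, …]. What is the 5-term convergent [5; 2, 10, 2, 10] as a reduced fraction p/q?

a_0 = 5: 5/1
a_1 = 2: 11/2
a_2 = 10: 115/21
a_3 = 2: 241/44
a_4 = 10: 2525/461

2525/461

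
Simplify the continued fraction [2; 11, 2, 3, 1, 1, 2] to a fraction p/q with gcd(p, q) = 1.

979/469

Collapse the nested fraction from the inside out:
Start with 2.
1 + 1/(2/1) = 1 + 1/2 = 3/2
1 + 1/(3/2) = 1 + 2/3 = 5/3
3 + 1/(5/3) = 3 + 3/5 = 18/5
2 + 1/(18/5) = 2 + 5/18 = 41/18
11 + 1/(41/18) = 11 + 18/41 = 469/41
2 + 1/(469/41) = 2 + 41/469 = 979/469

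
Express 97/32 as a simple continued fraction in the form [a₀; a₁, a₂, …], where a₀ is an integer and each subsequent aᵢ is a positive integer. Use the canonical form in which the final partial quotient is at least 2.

97 ÷ 32 → quotient 3, remainder 1
32 ÷ 1 → quotient 32, remainder 0

[3; 32]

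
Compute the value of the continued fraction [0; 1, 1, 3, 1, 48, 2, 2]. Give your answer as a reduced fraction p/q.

a_0 = 0: 0/1
a_1 = 1: 1/1
a_2 = 1: 1/2
a_3 = 3: 4/7
a_4 = 1: 5/9
a_5 = 48: 244/439
a_6 = 2: 493/887
a_7 = 2: 1230/2213

1230/2213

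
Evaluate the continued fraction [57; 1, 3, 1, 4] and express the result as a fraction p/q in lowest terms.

a_0 = 57: 57/1
a_1 = 1: 58/1
a_2 = 3: 231/4
a_3 = 1: 289/5
a_4 = 4: 1387/24

1387/24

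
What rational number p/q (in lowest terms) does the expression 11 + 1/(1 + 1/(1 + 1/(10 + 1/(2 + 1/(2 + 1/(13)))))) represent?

a_0 = 11: 11/1
a_1 = 1: 12/1
a_2 = 1: 23/2
a_3 = 10: 242/21
a_4 = 2: 507/44
a_5 = 2: 1256/109
a_6 = 13: 16835/1461

16835/1461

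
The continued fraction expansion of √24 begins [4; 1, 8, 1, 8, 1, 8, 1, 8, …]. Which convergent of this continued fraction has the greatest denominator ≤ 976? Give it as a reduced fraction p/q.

List convergents until the denominator exceeds the bound:
a_0 = 4: 4/1  (≤ bound)
a_1 = 1: 5/1  (≤ bound)
a_2 = 8: 44/9  (≤ bound)
a_3 = 1: 49/10  (≤ bound)
a_4 = 8: 436/89  (≤ bound)
a_5 = 1: 485/99  (≤ bound)
a_6 = 8: 4316/881  (≤ bound)
a_7 = 1: 4801/980  (> 976, stop)

4316/881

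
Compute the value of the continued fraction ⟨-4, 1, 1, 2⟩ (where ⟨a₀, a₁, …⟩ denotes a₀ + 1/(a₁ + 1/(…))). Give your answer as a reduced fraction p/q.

-17/5

Start with 2.
1 + 1/(2/1) = 1 + 1/2 = 3/2
1 + 1/(3/2) = 1 + 2/3 = 5/3
-4 + 1/(5/3) = -4 + 3/5 = -17/5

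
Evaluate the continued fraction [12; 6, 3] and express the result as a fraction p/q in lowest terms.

231/19

Collapse the nested fraction from the inside out:
Start with 3.
6 + 1/(3/1) = 6 + 1/3 = 19/3
12 + 1/(19/3) = 12 + 3/19 = 231/19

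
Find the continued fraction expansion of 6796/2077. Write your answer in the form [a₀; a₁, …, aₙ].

[3; 3, 1, 2, 11, 2, 3, 2]

Repeatedly divide and take the remainder:
6796 ÷ 2077 → quotient 3, remainder 565
2077 ÷ 565 → quotient 3, remainder 382
565 ÷ 382 → quotient 1, remainder 183
382 ÷ 183 → quotient 2, remainder 16
183 ÷ 16 → quotient 11, remainder 7
16 ÷ 7 → quotient 2, remainder 2
7 ÷ 2 → quotient 3, remainder 1
2 ÷ 1 → quotient 2, remainder 0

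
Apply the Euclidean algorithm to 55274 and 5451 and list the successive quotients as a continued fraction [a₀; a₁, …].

[10; 7, 7, 2, 2, 1, 1, 8]

55274 ÷ 5451 → quotient 10, remainder 764
5451 ÷ 764 → quotient 7, remainder 103
764 ÷ 103 → quotient 7, remainder 43
103 ÷ 43 → quotient 2, remainder 17
43 ÷ 17 → quotient 2, remainder 9
17 ÷ 9 → quotient 1, remainder 8
9 ÷ 8 → quotient 1, remainder 1
8 ÷ 1 → quotient 8, remainder 0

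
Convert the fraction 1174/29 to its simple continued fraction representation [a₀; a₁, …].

Repeatedly divide and take the remainder:
1174 = 40·29 + 14, so a_0 = 40
29 = 2·14 + 1, so a_1 = 2
14 = 14·1 + 0, so a_2 = 14

[40; 2, 14]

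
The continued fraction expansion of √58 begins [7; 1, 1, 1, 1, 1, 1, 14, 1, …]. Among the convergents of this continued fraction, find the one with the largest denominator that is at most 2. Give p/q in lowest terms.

15/2

List convergents until the denominator exceeds the bound:
a_0 = 7: 7/1  (≤ bound)
a_1 = 1: 8/1  (≤ bound)
a_2 = 1: 15/2  (≤ bound)
a_3 = 1: 23/3  (> 2, stop)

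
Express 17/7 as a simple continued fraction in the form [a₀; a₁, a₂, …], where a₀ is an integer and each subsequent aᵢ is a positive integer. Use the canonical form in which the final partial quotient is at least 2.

[2; 2, 3]

Run the Euclidean algorithm, recording each quotient:
⌊17/7⌋ = 2, remainder 3
⌊7/3⌋ = 2, remainder 1
⌊3/1⌋ = 3, remainder 0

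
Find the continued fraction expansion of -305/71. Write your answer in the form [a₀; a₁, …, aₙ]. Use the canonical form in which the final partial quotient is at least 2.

-305 = -5·71 + 50, so a_0 = -5
71 = 1·50 + 21, so a_1 = 1
50 = 2·21 + 8, so a_2 = 2
21 = 2·8 + 5, so a_3 = 2
8 = 1·5 + 3, so a_4 = 1
5 = 1·3 + 2, so a_5 = 1
3 = 1·2 + 1, so a_6 = 1
2 = 2·1 + 0, so a_7 = 2

[-5; 1, 2, 2, 1, 1, 1, 2]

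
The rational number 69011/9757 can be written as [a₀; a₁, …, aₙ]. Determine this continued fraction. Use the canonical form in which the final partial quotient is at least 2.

⌊69011/9757⌋ = 7, remainder 712
⌊9757/712⌋ = 13, remainder 501
⌊712/501⌋ = 1, remainder 211
⌊501/211⌋ = 2, remainder 79
⌊211/79⌋ = 2, remainder 53
⌊79/53⌋ = 1, remainder 26
⌊53/26⌋ = 2, remainder 1
⌊26/1⌋ = 26, remainder 0

[7; 13, 1, 2, 2, 1, 2, 26]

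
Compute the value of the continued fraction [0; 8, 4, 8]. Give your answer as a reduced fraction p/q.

Start with 8.
4 + 1/(8/1) = 4 + 1/8 = 33/8
8 + 1/(33/8) = 8 + 8/33 = 272/33
0 + 1/(272/33) = 0 + 33/272 = 33/272

33/272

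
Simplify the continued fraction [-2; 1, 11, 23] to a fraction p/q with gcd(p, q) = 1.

a_0 = -2: -2/1
a_1 = 1: -1/1
a_2 = 11: -13/12
a_3 = 23: -300/277

-300/277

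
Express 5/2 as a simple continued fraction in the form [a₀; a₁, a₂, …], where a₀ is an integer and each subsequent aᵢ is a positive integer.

⌊5/2⌋ = 2, remainder 1
⌊2/1⌋ = 2, remainder 0

[2; 2]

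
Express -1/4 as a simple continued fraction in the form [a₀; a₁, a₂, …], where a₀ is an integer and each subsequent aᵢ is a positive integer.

[-1; 1, 3]

⌊-1/4⌋ = -1, remainder 3
⌊4/3⌋ = 1, remainder 1
⌊3/1⌋ = 3, remainder 0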